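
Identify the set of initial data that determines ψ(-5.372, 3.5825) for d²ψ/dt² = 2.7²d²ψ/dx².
Domain of dependence: [-15.04475, 4.30075]. Signals travel at speed 2.7, so data within |x - -5.372| ≤ 2.7·3.5825 = 9.67275 can reach the point.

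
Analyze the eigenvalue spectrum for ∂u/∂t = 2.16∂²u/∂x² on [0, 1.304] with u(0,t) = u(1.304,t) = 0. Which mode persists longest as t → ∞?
Eigenvalues: λₙ = 2.16n²π²/1.304².
First three modes:
  n=1: λ₁ = 2.16π²/1.304² ≈ 12.537
  n=2: λ₂ = 8.64π²/1.304² ≈ 50.149 (4× faster decay)
  n=3: λ₃ = 19.44π²/1.304² ≈ 112.834 (9× faster decay)
As t → ∞, higher modes decay exponentially faster. The n=1 mode dominates: u ~ c₁ sin(πx/1.304) e^{-λ₁t}.
Decay rate: λ₁ = 2.16π²/1.304² ≈ 12.537.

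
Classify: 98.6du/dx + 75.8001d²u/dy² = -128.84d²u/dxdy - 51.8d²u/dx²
Rewriting in standard form: 51.8d²u/dx² + 128.84d²u/dxdy + 75.8001d²u/dy² + 98.6du/dx = 0. Hyperbolic (discriminant = 893.96488).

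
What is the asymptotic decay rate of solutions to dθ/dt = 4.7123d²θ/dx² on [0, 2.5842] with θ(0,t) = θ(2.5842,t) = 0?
Eigenvalues: λₙ = 4.7123n²π²/2.5842².
First three modes:
  n=1: λ₁ = 4.7123π²/2.5842² ≈ 6.964
  n=2: λ₂ = 18.8492π²/2.5842² ≈ 27.857 (4× faster decay)
  n=3: λ₃ = 42.4107π²/2.5842² ≈ 62.679 (9× faster decay)
As t → ∞, higher modes decay exponentially faster. The n=1 mode dominates: θ ~ c₁ sin(πx/2.5842) e^{-λ₁t}.
Decay rate: λ₁ = 4.7123π²/2.5842² ≈ 6.964.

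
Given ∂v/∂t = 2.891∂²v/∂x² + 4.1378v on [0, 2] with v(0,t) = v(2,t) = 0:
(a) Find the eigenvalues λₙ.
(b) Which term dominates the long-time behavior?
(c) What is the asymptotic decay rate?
Eigenvalues: λₙ = 2.891n²π²/2² - 4.1378.
First three modes:
  n=1: λ₁ = 2.891π²/2² - 4.1378 ≈ 2.995
  n=2: λ₂ = 11.564π²/2² - 4.1378 ≈ 24.395
  n=3: λ₃ = 26.019π²/2² - 4.1378 ≈ 60.062
Since 2.891π²/2² ≈ 7.133 > 4.1378, all λₙ > 0.
The n=1 mode decays slowest → dominates as t → ∞.
Asymptotic: v ~ c₁ sin(πx/2) e^{-λ₁t} with decay rate λ₁ ≈ 2.995.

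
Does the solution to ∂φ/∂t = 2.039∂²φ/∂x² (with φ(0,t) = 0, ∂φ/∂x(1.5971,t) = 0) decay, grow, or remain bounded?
φ → 0. Heat escapes through the Dirichlet boundary.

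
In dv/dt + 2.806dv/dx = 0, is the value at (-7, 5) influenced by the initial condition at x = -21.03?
Yes. The characteristic through (-7, 5) passes through x = -21.03.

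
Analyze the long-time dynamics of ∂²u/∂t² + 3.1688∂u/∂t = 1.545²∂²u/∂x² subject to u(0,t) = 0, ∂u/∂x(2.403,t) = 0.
Long-time behavior: u → 0. Damping (γ=3.1688) dissipates energy; oscillations decay exponentially.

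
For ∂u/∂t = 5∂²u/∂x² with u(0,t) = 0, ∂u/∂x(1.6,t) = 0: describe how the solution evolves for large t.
u → 0. Heat escapes through the Dirichlet boundary.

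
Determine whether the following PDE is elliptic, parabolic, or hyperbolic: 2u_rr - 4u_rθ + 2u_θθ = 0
Coefficients: A = 2, B = -4, C = 2. B² - 4AC = 0, which is zero, so the equation is parabolic.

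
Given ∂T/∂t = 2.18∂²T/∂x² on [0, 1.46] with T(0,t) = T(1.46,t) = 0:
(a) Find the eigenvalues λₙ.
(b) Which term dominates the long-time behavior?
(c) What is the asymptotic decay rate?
Eigenvalues: λₙ = 2.18n²π²/1.46².
First three modes:
  n=1: λ₁ = 2.18π²/1.46² ≈ 10.094
  n=2: λ₂ = 8.72π²/1.46² ≈ 40.375 (4× faster decay)
  n=3: λ₃ = 19.62π²/1.46² ≈ 90.843 (9× faster decay)
As t → ∞, higher modes decay exponentially faster. The n=1 mode dominates: T ~ c₁ sin(πx/1.46) e^{-λ₁t}.
Decay rate: λ₁ = 2.18π²/1.46² ≈ 10.094.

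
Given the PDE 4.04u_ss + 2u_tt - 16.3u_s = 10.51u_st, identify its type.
Rewriting in standard form: 4.04u_ss - 10.51u_st + 2u_tt - 16.3u_s = 0. The second-order coefficients are A = 4.04, B = -10.51, C = 2. Since B² - 4AC = 78.1401 > 0, this is a hyperbolic PDE.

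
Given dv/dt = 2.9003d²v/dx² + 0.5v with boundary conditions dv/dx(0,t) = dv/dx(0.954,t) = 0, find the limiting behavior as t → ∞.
v grows unboundedly. With Neumann BCs the constant mode has diffusion eigenvalue 0, so any r > 0 makes it grow like e^(0.5t); solution grows exponentially.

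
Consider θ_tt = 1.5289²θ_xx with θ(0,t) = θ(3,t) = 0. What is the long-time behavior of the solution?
As t → ∞, θ oscillates (no decay). Energy is conserved; the solution oscillates indefinitely as standing waves.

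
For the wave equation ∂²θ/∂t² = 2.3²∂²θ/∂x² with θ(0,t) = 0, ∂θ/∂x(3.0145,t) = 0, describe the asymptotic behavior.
θ oscillates (no decay). Energy is conserved; the solution oscillates indefinitely as standing waves.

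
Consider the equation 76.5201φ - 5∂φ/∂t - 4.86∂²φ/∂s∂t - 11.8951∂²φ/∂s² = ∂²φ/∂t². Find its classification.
Rewriting in standard form: -11.8951∂²φ/∂s² - 4.86∂²φ/∂s∂t - ∂²φ/∂t² - 5∂φ/∂t + 76.5201φ = 0. Elliptic. (A = -11.8951, B = -4.86, C = -1 gives B² - 4AC = -23.9608.)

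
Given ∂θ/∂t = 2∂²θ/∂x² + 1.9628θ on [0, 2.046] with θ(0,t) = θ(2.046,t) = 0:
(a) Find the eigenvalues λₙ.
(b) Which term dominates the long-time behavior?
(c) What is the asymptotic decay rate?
Eigenvalues: λₙ = 2n²π²/2.046² - 1.9628.
First three modes:
  n=1: λ₁ = 2π²/2.046² - 1.9628 ≈ 2.753
  n=2: λ₂ = 8π²/2.046² - 1.9628 ≈ 16.899
  n=3: λ₃ = 18π²/2.046² - 1.9628 ≈ 40.476
Since 2π²/2.046² ≈ 4.715 > 1.9628, all λₙ > 0.
The n=1 mode decays slowest → dominates as t → ∞.
Asymptotic: θ ~ c₁ sin(πx/2.046) e^{-λ₁t} with decay rate λ₁ ≈ 2.753.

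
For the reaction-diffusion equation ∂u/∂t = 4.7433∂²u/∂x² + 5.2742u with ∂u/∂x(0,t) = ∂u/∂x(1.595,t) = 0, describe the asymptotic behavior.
u grows unboundedly. With Neumann BCs the constant mode has diffusion eigenvalue 0, so any r > 0 makes it grow like e^(5.2742t); solution grows exponentially.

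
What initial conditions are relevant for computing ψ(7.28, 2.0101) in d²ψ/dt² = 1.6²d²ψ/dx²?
Domain of dependence: [4.06384, 10.49616]. Signals travel at speed 1.6, so data within |x - 7.28| ≤ 1.6·2.0101 = 3.21616 can reach the point.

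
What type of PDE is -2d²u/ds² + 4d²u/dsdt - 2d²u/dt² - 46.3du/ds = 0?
With A = -2, B = 4, C = -2, the discriminant is 0. This is a parabolic PDE.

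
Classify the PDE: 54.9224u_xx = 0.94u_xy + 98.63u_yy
Rewriting in standard form: 54.9224u_xx - 0.94u_xy - 98.63u_yy = 0. A = 54.9224, B = -0.94, C = -98.63. Discriminant B² - 4AC = 21668.868848. Since 21668.868848 > 0, hyperbolic.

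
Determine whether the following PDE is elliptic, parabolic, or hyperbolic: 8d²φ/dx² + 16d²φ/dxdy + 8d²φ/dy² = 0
Coefficients: A = 8, B = 16, C = 8. B² - 4AC = 0, which is zero, so the equation is parabolic.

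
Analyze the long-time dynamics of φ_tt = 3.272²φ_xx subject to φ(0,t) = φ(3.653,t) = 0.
Long-time behavior: φ oscillates (no decay). Energy is conserved; the solution oscillates indefinitely as standing waves.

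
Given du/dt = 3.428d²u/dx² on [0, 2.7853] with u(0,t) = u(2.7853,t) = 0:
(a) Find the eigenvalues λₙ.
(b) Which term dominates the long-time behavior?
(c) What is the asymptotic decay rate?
Eigenvalues: λₙ = 3.428n²π²/2.7853².
First three modes:
  n=1: λ₁ = 3.428π²/2.7853² ≈ 4.361
  n=2: λ₂ = 13.712π²/2.7853² ≈ 17.444 (4× faster decay)
  n=3: λ₃ = 30.852π²/2.7853² ≈ 39.25 (9× faster decay)
As t → ∞, higher modes decay exponentially faster. The n=1 mode dominates: u ~ c₁ sin(πx/2.7853) e^{-λ₁t}.
Decay rate: λ₁ = 3.428π²/2.7853² ≈ 4.361.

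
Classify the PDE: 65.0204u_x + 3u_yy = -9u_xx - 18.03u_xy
Rewriting in standard form: 9u_xx + 18.03u_xy + 3u_yy + 65.0204u_x = 0. A = 9, B = 18.03, C = 3. Discriminant B² - 4AC = 217.0809. Since 217.0809 > 0, hyperbolic.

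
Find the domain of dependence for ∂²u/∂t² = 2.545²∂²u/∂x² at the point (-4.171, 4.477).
Domain of dependence: [-15.564965, 7.222965]. Signals travel at speed 2.545, so data within |x - -4.171| ≤ 2.545·4.477 = 11.393965 can reach the point.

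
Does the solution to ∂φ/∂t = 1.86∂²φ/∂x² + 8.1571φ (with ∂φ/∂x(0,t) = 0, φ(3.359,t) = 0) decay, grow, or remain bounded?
φ grows unboundedly. Reaction dominates diffusion (r=8.1571 > κπ²/(4L²)≈0.41); solution grows exponentially.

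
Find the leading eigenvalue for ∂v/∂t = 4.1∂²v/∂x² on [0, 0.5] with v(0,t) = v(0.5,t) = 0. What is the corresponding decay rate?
Eigenvalues: λₙ = 4.1n²π²/0.5².
First three modes:
  n=1: λ₁ = 4.1π²/0.5² ≈ 161.862
  n=2: λ₂ = 16.4π²/0.5² ≈ 647.446 (4× faster decay)
  n=3: λ₃ = 36.9π²/0.5² ≈ 1456.754 (9× faster decay)
As t → ∞, higher modes decay exponentially faster. The n=1 mode dominates: v ~ c₁ sin(πx/0.5) e^{-λ₁t}.
Decay rate: λ₁ = 4.1π²/0.5² ≈ 161.862.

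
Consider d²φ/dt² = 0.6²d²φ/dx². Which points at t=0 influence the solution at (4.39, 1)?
Domain of dependence: [3.79, 4.99]. Signals travel at speed 0.6, so data within |x - 4.39| ≤ 0.6·1 = 0.6 can reach the point.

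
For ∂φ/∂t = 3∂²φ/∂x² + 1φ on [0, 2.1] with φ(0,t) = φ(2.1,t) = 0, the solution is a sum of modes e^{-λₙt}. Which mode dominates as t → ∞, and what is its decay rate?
Eigenvalues: λₙ = 3n²π²/2.1² - 1.
First three modes:
  n=1: λ₁ = 3π²/2.1² - 1 ≈ 5.714
  n=2: λ₂ = 12π²/2.1² - 1 ≈ 25.856
  n=3: λ₃ = 27π²/2.1² - 1 ≈ 59.426
Since 3π²/2.1² ≈ 6.714 > 1, all λₙ > 0.
The n=1 mode decays slowest → dominates as t → ∞.
Asymptotic: φ ~ c₁ sin(πx/2.1) e^{-λ₁t} with decay rate λ₁ ≈ 5.714.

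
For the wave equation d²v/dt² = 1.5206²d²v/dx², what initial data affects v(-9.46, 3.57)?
Domain of dependence: [-14.888542, -4.031458]. Signals travel at speed 1.5206, so data within |x - -9.46| ≤ 1.5206·3.57 = 5.428542 can reach the point.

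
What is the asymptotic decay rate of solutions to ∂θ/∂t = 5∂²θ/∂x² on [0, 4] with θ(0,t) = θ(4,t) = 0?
Eigenvalues: λₙ = 5n²π²/4².
First three modes:
  n=1: λ₁ = 5π²/4² ≈ 3.084
  n=2: λ₂ = 20π²/4² ≈ 12.337 (4× faster decay)
  n=3: λ₃ = 45π²/4² ≈ 27.758 (9× faster decay)
As t → ∞, higher modes decay exponentially faster. The n=1 mode dominates: θ ~ c₁ sin(πx/4) e^{-λ₁t}.
Decay rate: λ₁ = 5π²/4² ≈ 3.084.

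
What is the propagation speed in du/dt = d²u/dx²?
Infinite. The heat equation is parabolic, not hyperbolic, so disturbances propagate instantly.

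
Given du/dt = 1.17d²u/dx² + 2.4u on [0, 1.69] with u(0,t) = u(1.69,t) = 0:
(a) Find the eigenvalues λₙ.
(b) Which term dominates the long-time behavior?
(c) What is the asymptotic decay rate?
Eigenvalues: λₙ = 1.17n²π²/1.69² - 2.4.
First three modes:
  n=1: λ₁ = 1.17π²/1.69² - 2.4 ≈ 1.643
  n=2: λ₂ = 4.68π²/1.69² - 2.4 ≈ 13.772
  n=3: λ₃ = 10.53π²/1.69² - 2.4 ≈ 33.988
Since 1.17π²/1.69² ≈ 4.043 > 2.4, all λₙ > 0.
The n=1 mode decays slowest → dominates as t → ∞.
Asymptotic: u ~ c₁ sin(πx/1.69) e^{-λ₁t} with decay rate λ₁ ≈ 1.643.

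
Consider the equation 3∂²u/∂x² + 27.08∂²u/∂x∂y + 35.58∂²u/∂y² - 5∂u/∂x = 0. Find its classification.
Hyperbolic. (A = 3, B = 27.08, C = 35.58 gives B² - 4AC = 306.3664.)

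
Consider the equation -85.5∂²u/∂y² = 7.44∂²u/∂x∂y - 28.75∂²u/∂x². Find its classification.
Rewriting in standard form: 28.75∂²u/∂x² - 7.44∂²u/∂x∂y - 85.5∂²u/∂y² = 0. Hyperbolic. (A = 28.75, B = -7.44, C = -85.5 gives B² - 4AC = 9887.8536.)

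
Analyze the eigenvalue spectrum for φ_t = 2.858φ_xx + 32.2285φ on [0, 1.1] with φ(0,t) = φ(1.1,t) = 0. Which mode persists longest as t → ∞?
Eigenvalues: λₙ = 2.858n²π²/1.1² - 32.2285.
First three modes:
  n=1: λ₁ = 2.858π²/1.1² - 32.2285 ≈ -8.917
  n=2: λ₂ = 11.432π²/1.1² - 32.2285 ≈ 61.019
  n=3: λ₃ = 25.722π²/1.1² - 32.2285 ≈ 177.578
Since 2.858π²/1.1² ≈ 23.312 < 32.2285, λ₁ < 0.
The n=1 mode grows fastest (−λₙ is largest for n=1) → dominates.
Asymptotic: φ ~ c₁ sin(πx/1.1) e^{8.917t} (exponential growth at rate −λ₁ ≈ 8.917).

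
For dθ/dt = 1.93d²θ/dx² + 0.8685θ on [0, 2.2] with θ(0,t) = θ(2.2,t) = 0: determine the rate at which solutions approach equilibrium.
Eigenvalues: λₙ = 1.93n²π²/2.2² - 0.8685.
First three modes:
  n=1: λ₁ = 1.93π²/2.2² - 0.8685 ≈ 3.067
  n=2: λ₂ = 7.72π²/2.2² - 0.8685 ≈ 14.874
  n=3: λ₃ = 17.37π²/2.2² - 0.8685 ≈ 34.552
Since 1.93π²/2.2² ≈ 3.936 > 0.8685, all λₙ > 0.
The n=1 mode decays slowest → dominates as t → ∞.
Asymptotic: θ ~ c₁ sin(πx/2.2) e^{-λ₁t} with decay rate λ₁ ≈ 3.067.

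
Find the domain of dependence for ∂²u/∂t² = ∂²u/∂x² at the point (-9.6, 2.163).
Domain of dependence: [-11.763, -7.437]. Signals travel at speed 1, so data within |x - -9.6| ≤ 1·2.163 = 2.163 can reach the point.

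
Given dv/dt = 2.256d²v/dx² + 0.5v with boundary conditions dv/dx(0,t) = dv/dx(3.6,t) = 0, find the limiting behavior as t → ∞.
v grows unboundedly. With Neumann BCs the constant mode has diffusion eigenvalue 0, so any r > 0 makes it grow like e^(0.5t); solution grows exponentially.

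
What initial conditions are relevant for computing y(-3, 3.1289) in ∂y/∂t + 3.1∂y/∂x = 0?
A single point: x = -12.69959. The characteristic through (-3, 3.1289) is x - 3.1t = const, so x = -3 - 3.1·3.1289 = -12.69959.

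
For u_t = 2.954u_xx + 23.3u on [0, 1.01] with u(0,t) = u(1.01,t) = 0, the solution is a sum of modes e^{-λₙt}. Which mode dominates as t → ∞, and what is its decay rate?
Eigenvalues: λₙ = 2.954n²π²/1.01² - 23.3.
First three modes:
  n=1: λ₁ = 2.954π²/1.01² - 23.3 ≈ 5.28
  n=2: λ₂ = 11.816π²/1.01² - 23.3 ≈ 91.021
  n=3: λ₃ = 26.586π²/1.01² - 23.3 ≈ 233.923
Since 2.954π²/1.01² ≈ 28.58 > 23.3, all λₙ > 0.
The n=1 mode decays slowest → dominates as t → ∞.
Asymptotic: u ~ c₁ sin(πx/1.01) e^{-λ₁t} with decay rate λ₁ ≈ 5.28.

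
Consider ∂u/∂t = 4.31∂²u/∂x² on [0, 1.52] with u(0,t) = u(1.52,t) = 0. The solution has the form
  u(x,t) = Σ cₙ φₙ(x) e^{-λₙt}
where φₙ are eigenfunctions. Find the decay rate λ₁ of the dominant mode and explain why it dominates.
Eigenvalues: λₙ = 4.31n²π²/1.52².
First three modes:
  n=1: λ₁ = 4.31π²/1.52² ≈ 18.412
  n=2: λ₂ = 17.24π²/1.52² ≈ 73.646 (4× faster decay)
  n=3: λ₃ = 38.79π²/1.52² ≈ 165.704 (9× faster decay)
As t → ∞, higher modes decay exponentially faster. The n=1 mode dominates: u ~ c₁ sin(πx/1.52) e^{-λ₁t}.
Decay rate: λ₁ = 4.31π²/1.52² ≈ 18.412.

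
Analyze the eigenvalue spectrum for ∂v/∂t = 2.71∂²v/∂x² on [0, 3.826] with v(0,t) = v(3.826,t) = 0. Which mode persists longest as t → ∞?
Eigenvalues: λₙ = 2.71n²π²/3.826².
First three modes:
  n=1: λ₁ = 2.71π²/3.826² ≈ 1.827
  n=2: λ₂ = 10.84π²/3.826² ≈ 7.309 (4× faster decay)
  n=3: λ₃ = 24.39π²/3.826² ≈ 16.445 (9× faster decay)
As t → ∞, higher modes decay exponentially faster. The n=1 mode dominates: v ~ c₁ sin(πx/3.826) e^{-λ₁t}.
Decay rate: λ₁ = 2.71π²/3.826² ≈ 1.827.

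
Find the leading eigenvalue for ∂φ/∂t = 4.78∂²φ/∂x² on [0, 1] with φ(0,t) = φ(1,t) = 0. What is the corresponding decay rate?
Eigenvalues: λₙ = 4.78n²π².
First three modes:
  n=1: λ₁ = 4.78π² ≈ 47.177
  n=2: λ₂ = 19.12π² ≈ 188.707 (4× faster decay)
  n=3: λ₃ = 43.02π² ≈ 424.59 (9× faster decay)
As t → ∞, higher modes decay exponentially faster. The n=1 mode dominates: φ ~ c₁ sin(πx) e^{-λ₁t}.
Decay rate: λ₁ = 4.78π² ≈ 47.177.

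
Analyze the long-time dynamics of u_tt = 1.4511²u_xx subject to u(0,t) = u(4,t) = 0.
Long-time behavior: u oscillates (no decay). Energy is conserved; the solution oscillates indefinitely as standing waves.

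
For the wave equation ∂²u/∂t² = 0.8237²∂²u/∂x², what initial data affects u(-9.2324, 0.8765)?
Domain of dependence: [-9.95437305, -8.51042695]. Signals travel at speed 0.8237, so data within |x - -9.2324| ≤ 0.8237·0.8765 = 0.72197305 can reach the point.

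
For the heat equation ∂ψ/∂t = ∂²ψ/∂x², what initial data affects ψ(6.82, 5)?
The entire real line. The heat equation has infinite propagation speed: any initial disturbance instantly affects all points (though exponentially small far away).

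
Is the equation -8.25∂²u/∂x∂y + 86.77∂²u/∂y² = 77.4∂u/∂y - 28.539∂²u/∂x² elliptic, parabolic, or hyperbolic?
Rewriting in standard form: 28.539∂²u/∂x² - 8.25∂²u/∂x∂y + 86.77∂²u/∂y² - 77.4∂u/∂y = 0. Computing B² - 4AC with A = 28.539, B = -8.25, C = 86.77: discriminant = -9837.25362 (negative). Answer: elliptic.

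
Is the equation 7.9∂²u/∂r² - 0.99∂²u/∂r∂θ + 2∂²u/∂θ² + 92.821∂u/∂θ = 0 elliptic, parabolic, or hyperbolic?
Computing B² - 4AC with A = 7.9, B = -0.99, C = 2: discriminant = -62.2199 (negative). Answer: elliptic.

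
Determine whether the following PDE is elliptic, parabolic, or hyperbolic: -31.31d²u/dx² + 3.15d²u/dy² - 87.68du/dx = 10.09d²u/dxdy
Rewriting in standard form: -31.31d²u/dx² - 10.09d²u/dxdy + 3.15d²u/dy² - 87.68du/dx = 0. Coefficients: A = -31.31, B = -10.09, C = 3.15. B² - 4AC = 496.3141, which is positive, so the equation is hyperbolic.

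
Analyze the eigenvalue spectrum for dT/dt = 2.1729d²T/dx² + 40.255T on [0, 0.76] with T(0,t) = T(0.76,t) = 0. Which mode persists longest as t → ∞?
Eigenvalues: λₙ = 2.1729n²π²/0.76² - 40.255.
First three modes:
  n=1: λ₁ = 2.1729π²/0.76² - 40.255 ≈ -3.126
  n=2: λ₂ = 8.6916π²/0.76² - 40.255 ≈ 108.261
  n=3: λ₃ = 19.5561π²/0.76² - 40.255 ≈ 293.905
Since 2.1729π²/0.76² ≈ 37.129 < 40.255, λ₁ < 0.
The n=1 mode grows fastest (−λₙ is largest for n=1) → dominates.
Asymptotic: T ~ c₁ sin(πx/0.76) e^{3.126t} (exponential growth at rate −λ₁ ≈ 3.126).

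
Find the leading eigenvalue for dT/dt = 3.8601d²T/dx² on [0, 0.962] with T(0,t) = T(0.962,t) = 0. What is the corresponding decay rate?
Eigenvalues: λₙ = 3.8601n²π²/0.962².
First three modes:
  n=1: λ₁ = 3.8601π²/0.962² ≈ 41.167
  n=2: λ₂ = 15.4404π²/0.962² ≈ 164.668 (4× faster decay)
  n=3: λ₃ = 34.7409π²/0.962² ≈ 370.502 (9× faster decay)
As t → ∞, higher modes decay exponentially faster. The n=1 mode dominates: T ~ c₁ sin(πx/0.962) e^{-λ₁t}.
Decay rate: λ₁ = 3.8601π²/0.962² ≈ 41.167.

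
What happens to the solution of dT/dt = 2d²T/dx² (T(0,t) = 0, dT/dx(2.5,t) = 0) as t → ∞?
T → 0. Heat escapes through the Dirichlet boundary.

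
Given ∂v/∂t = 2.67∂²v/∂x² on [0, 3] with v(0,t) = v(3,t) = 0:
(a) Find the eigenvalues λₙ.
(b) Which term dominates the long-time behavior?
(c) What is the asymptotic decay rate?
Eigenvalues: λₙ = 2.67n²π²/3².
First three modes:
  n=1: λ₁ = 2.67π²/3² ≈ 2.928
  n=2: λ₂ = 10.68π²/3² ≈ 11.712 (4× faster decay)
  n=3: λ₃ = 24.03π²/3² ≈ 26.352 (9× faster decay)
As t → ∞, higher modes decay exponentially faster. The n=1 mode dominates: v ~ c₁ sin(πx/3) e^{-λ₁t}.
Decay rate: λ₁ = 2.67π²/3² ≈ 2.928.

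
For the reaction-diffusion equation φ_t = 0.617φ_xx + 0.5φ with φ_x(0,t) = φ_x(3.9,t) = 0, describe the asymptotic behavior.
φ grows unboundedly. With Neumann BCs the constant mode has diffusion eigenvalue 0, so any r > 0 makes it grow like e^(0.5t); solution grows exponentially.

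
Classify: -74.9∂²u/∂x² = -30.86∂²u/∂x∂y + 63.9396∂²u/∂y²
Rewriting in standard form: -74.9∂²u/∂x² + 30.86∂²u/∂x∂y - 63.9396∂²u/∂y² = 0. Elliptic (discriminant = -18203.96456).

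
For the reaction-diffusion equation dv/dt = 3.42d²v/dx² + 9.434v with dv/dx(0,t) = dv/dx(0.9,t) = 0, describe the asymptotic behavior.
v grows unboundedly. With Neumann BCs the constant mode has diffusion eigenvalue 0, so any r > 0 makes it grow like e^(9.434t); solution grows exponentially.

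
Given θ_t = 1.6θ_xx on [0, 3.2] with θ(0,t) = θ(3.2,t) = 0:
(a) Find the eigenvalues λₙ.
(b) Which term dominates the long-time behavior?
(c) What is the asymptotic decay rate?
Eigenvalues: λₙ = 1.6n²π²/3.2².
First three modes:
  n=1: λ₁ = 1.6π²/3.2² ≈ 1.542
  n=2: λ₂ = 6.4π²/3.2² ≈ 6.169 (4× faster decay)
  n=3: λ₃ = 14.4π²/3.2² ≈ 13.879 (9× faster decay)
As t → ∞, higher modes decay exponentially faster. The n=1 mode dominates: θ ~ c₁ sin(πx/3.2) e^{-λ₁t}.
Decay rate: λ₁ = 1.6π²/3.2² ≈ 1.542.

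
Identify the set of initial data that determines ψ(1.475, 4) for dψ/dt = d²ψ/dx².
The entire real line. The heat equation has infinite propagation speed: any initial disturbance instantly affects all points (though exponentially small far away).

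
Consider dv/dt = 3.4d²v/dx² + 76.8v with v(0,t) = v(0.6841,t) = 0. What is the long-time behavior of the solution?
As t → ∞, v grows unboundedly. Reaction dominates diffusion (r=76.8 > κπ²/L²≈71.7); solution grows exponentially.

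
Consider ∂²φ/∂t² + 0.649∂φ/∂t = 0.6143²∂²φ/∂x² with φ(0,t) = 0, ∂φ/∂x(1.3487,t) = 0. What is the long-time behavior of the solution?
As t → ∞, φ → 0. Damping (γ=0.649) dissipates energy; oscillations decay exponentially.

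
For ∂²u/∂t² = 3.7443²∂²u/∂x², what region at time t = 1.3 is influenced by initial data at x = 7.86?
Domain of influence: [2.99241, 12.72759]. Data at x = 7.86 spreads outward at speed 3.7443.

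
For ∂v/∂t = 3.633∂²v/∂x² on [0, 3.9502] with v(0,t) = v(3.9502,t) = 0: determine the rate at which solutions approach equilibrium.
Eigenvalues: λₙ = 3.633n²π²/3.9502².
First three modes:
  n=1: λ₁ = 3.633π²/3.9502² ≈ 2.298
  n=2: λ₂ = 14.532π²/3.9502² ≈ 9.192 (4× faster decay)
  n=3: λ₃ = 32.697π²/3.9502² ≈ 20.681 (9× faster decay)
As t → ∞, higher modes decay exponentially faster. The n=1 mode dominates: v ~ c₁ sin(πx/3.9502) e^{-λ₁t}.
Decay rate: λ₁ = 3.633π²/3.9502² ≈ 2.298.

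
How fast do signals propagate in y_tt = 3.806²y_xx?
Speed = 3.806. Information travels along characteristics x = x₀ ± 3.806t.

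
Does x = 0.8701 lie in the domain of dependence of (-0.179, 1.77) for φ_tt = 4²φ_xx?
Yes. The domain of dependence is [-7.259, 6.901], and 0.8701 ∈ [-7.259, 6.901].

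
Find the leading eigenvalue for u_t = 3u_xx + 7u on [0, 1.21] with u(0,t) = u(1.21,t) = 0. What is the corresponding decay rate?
Eigenvalues: λₙ = 3n²π²/1.21² - 7.
First three modes:
  n=1: λ₁ = 3π²/1.21² - 7 ≈ 13.223
  n=2: λ₂ = 12π²/1.21² - 7 ≈ 73.893
  n=3: λ₃ = 27π²/1.21² - 7 ≈ 175.009
Since 3π²/1.21² ≈ 20.223 > 7, all λₙ > 0.
The n=1 mode decays slowest → dominates as t → ∞.
Asymptotic: u ~ c₁ sin(πx/1.21) e^{-λ₁t} with decay rate λ₁ ≈ 13.223.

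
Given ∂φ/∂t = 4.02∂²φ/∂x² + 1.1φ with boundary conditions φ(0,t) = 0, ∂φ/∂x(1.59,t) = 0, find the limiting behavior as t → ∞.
φ → 0. Diffusion dominates reaction (r=1.1 < κπ²/(4L²)≈3.92); solution decays.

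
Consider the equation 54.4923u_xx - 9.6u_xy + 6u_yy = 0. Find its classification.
Elliptic. (A = 54.4923, B = -9.6, C = 6 gives B² - 4AC = -1215.6552.)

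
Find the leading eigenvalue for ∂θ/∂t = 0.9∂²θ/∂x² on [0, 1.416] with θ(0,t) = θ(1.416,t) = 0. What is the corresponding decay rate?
Eigenvalues: λₙ = 0.9n²π²/1.416².
First three modes:
  n=1: λ₁ = 0.9π²/1.416² ≈ 4.43
  n=2: λ₂ = 3.6π²/1.416² ≈ 17.72 (4× faster decay)
  n=3: λ₃ = 8.1π²/1.416² ≈ 39.871 (9× faster decay)
As t → ∞, higher modes decay exponentially faster. The n=1 mode dominates: θ ~ c₁ sin(πx/1.416) e^{-λ₁t}.
Decay rate: λ₁ = 0.9π²/1.416² ≈ 4.43.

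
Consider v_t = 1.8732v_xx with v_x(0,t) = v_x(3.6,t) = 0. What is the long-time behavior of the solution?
As t → ∞, v → constant (steady state). Heat is conserved (no flux at boundaries); solution approaches the spatial average.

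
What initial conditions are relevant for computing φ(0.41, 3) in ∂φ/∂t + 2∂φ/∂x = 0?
A single point: x = -5.59. The characteristic through (0.41, 3) is x - 2t = const, so x = 0.41 - 2·3 = -5.59.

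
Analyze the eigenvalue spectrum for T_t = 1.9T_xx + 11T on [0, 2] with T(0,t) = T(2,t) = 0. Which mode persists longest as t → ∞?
Eigenvalues: λₙ = 1.9n²π²/2² - 11.
First three modes:
  n=1: λ₁ = 1.9π²/2² - 11 ≈ -6.312
  n=2: λ₂ = 7.6π²/2² - 11 ≈ 7.752
  n=3: λ₃ = 17.1π²/2² - 11 ≈ 31.193
Since 1.9π²/2² ≈ 4.688 < 11, λ₁ < 0.
The n=1 mode grows fastest (−λₙ is largest for n=1) → dominates.
Asymptotic: T ~ c₁ sin(πx/2) e^{6.312t} (exponential growth at rate −λ₁ ≈ 6.312).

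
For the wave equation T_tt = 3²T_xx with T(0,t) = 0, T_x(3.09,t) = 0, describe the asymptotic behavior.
T oscillates (no decay). Energy is conserved; the solution oscillates indefinitely as standing waves.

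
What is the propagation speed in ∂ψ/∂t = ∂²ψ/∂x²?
Infinite. The heat equation is parabolic, not hyperbolic, so disturbances propagate instantly.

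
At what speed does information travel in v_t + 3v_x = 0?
Speed = 3. Information travels along x - 3t = const (rightward).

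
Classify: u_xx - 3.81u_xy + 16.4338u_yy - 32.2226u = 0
Elliptic (discriminant = -51.2191).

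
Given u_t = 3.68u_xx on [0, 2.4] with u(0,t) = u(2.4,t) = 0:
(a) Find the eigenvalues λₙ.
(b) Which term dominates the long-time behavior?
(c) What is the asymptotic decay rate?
Eigenvalues: λₙ = 3.68n²π²/2.4².
First three modes:
  n=1: λ₁ = 3.68π²/2.4² ≈ 6.306
  n=2: λ₂ = 14.72π²/2.4² ≈ 25.222 (4× faster decay)
  n=3: λ₃ = 33.12π²/2.4² ≈ 56.75 (9× faster decay)
As t → ∞, higher modes decay exponentially faster. The n=1 mode dominates: u ~ c₁ sin(πx/2.4) e^{-λ₁t}.
Decay rate: λ₁ = 3.68π²/2.4² ≈ 6.306.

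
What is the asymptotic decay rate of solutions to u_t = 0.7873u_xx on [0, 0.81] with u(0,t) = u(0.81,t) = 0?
Eigenvalues: λₙ = 0.7873n²π²/0.81².
First three modes:
  n=1: λ₁ = 0.7873π²/0.81² ≈ 11.843
  n=2: λ₂ = 3.1492π²/0.81² ≈ 47.373 (4× faster decay)
  n=3: λ₃ = 7.0857π²/0.81² ≈ 106.589 (9× faster decay)
As t → ∞, higher modes decay exponentially faster. The n=1 mode dominates: u ~ c₁ sin(πx/0.81) e^{-λ₁t}.
Decay rate: λ₁ = 0.7873π²/0.81² ≈ 11.843.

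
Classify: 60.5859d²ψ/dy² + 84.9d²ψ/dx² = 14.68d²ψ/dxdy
Rewriting in standard form: 84.9d²ψ/dx² - 14.68d²ψ/dxdy + 60.5859d²ψ/dy² = 0. Elliptic (discriminant = -20359.46924).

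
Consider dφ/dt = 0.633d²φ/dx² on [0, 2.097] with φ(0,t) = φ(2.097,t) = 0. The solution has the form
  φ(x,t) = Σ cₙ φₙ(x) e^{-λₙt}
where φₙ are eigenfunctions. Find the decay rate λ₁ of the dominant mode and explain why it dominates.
Eigenvalues: λₙ = 0.633n²π²/2.097².
First three modes:
  n=1: λ₁ = 0.633π²/2.097² ≈ 1.421
  n=2: λ₂ = 2.532π²/2.097² ≈ 5.683 (4× faster decay)
  n=3: λ₃ = 5.697π²/2.097² ≈ 12.786 (9× faster decay)
As t → ∞, higher modes decay exponentially faster. The n=1 mode dominates: φ ~ c₁ sin(πx/2.097) e^{-λ₁t}.
Decay rate: λ₁ = 0.633π²/2.097² ≈ 1.421.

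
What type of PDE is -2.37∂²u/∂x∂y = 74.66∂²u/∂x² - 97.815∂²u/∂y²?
Rewriting in standard form: -74.66∂²u/∂x² - 2.37∂²u/∂x∂y + 97.815∂²u/∂y² = 0. With A = -74.66, B = -2.37, C = 97.815, the discriminant is 29217.0885. This is a hyperbolic PDE.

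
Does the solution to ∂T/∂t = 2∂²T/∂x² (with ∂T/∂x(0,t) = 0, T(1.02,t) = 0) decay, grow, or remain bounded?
T → 0. Heat escapes through the Dirichlet boundary.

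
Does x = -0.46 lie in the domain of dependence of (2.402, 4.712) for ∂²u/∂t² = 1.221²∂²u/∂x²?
Yes. The domain of dependence is [-3.351352, 8.155352], and -0.46 ∈ [-3.351352, 8.155352].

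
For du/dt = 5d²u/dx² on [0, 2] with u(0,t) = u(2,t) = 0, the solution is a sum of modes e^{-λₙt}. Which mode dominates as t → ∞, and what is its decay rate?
Eigenvalues: λₙ = 5n²π²/2².
First three modes:
  n=1: λ₁ = 5π²/2² ≈ 12.337
  n=2: λ₂ = 20π²/2² ≈ 49.348 (4× faster decay)
  n=3: λ₃ = 45π²/2² ≈ 111.033 (9× faster decay)
As t → ∞, higher modes decay exponentially faster. The n=1 mode dominates: u ~ c₁ sin(πx/2) e^{-λ₁t}.
Decay rate: λ₁ = 5π²/2² ≈ 12.337.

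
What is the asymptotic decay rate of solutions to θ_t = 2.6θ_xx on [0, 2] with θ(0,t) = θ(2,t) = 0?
Eigenvalues: λₙ = 2.6n²π²/2².
First three modes:
  n=1: λ₁ = 2.6π²/2² ≈ 6.415
  n=2: λ₂ = 10.4π²/2² ≈ 25.661 (4× faster decay)
  n=3: λ₃ = 23.4π²/2² ≈ 57.737 (9× faster decay)
As t → ∞, higher modes decay exponentially faster. The n=1 mode dominates: θ ~ c₁ sin(πx/2) e^{-λ₁t}.
Decay rate: λ₁ = 2.6π²/2² ≈ 6.415.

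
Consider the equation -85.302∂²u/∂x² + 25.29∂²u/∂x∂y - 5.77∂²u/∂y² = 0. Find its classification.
Elliptic. (A = -85.302, B = 25.29, C = -5.77 gives B² - 4AC = -1329.18606.)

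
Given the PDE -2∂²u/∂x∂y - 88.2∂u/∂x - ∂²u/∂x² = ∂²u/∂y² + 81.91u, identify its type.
Rewriting in standard form: -∂²u/∂x² - 2∂²u/∂x∂y - ∂²u/∂y² - 88.2∂u/∂x - 81.91u = 0. The second-order coefficients are A = -1, B = -2, C = -1. Since B² - 4AC = 0 = 0, this is a parabolic PDE.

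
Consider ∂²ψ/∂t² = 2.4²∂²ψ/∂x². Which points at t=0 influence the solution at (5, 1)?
Domain of dependence: [2.6, 7.4]. Signals travel at speed 2.4, so data within |x - 5| ≤ 2.4·1 = 2.4 can reach the point.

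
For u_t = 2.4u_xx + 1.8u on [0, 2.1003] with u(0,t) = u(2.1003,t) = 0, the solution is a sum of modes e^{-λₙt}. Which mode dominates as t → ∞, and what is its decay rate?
Eigenvalues: λₙ = 2.4n²π²/2.1003² - 1.8.
First three modes:
  n=1: λ₁ = 2.4π²/2.1003² - 1.8 ≈ 3.57
  n=2: λ₂ = 9.6π²/2.1003² - 1.8 ≈ 19.679
  n=3: λ₃ = 21.6π²/2.1003² - 1.8 ≈ 46.527
Since 2.4π²/2.1003² ≈ 5.37 > 1.8, all λₙ > 0.
The n=1 mode decays slowest → dominates as t → ∞.
Asymptotic: u ~ c₁ sin(πx/2.1003) e^{-λ₁t} with decay rate λ₁ ≈ 3.57.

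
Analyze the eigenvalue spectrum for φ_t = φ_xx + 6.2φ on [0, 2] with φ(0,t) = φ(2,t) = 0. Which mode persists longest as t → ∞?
Eigenvalues: λₙ = n²π²/2² - 6.2.
First three modes:
  n=1: λ₁ = π²/2² - 6.2 ≈ -3.733
  n=2: λ₂ = 4π²/2² - 6.2 ≈ 3.67
  n=3: λ₃ = 9π²/2² - 6.2 ≈ 16.007
Since π²/2² ≈ 2.467 < 6.2, λ₁ < 0.
The n=1 mode grows fastest (−λₙ is largest for n=1) → dominates.
Asymptotic: φ ~ c₁ sin(πx/2) e^{3.733t} (exponential growth at rate −λ₁ ≈ 3.733).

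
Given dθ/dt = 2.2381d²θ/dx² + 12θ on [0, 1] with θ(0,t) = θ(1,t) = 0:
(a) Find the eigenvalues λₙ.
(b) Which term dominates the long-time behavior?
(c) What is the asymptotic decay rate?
Eigenvalues: λₙ = 2.2381n²π²/1² - 12.
First three modes:
  n=1: λ₁ = 2.2381π² - 12 ≈ 10.089
  n=2: λ₂ = 8.9524π² - 12 ≈ 76.357
  n=3: λ₃ = 20.1429π² - 12 ≈ 186.802
Since 2.2381π² ≈ 22.089 > 12, all λₙ > 0.
The n=1 mode decays slowest → dominates as t → ∞.
Asymptotic: θ ~ c₁ sin(πx/1) e^{-λ₁t} with decay rate λ₁ ≈ 10.089.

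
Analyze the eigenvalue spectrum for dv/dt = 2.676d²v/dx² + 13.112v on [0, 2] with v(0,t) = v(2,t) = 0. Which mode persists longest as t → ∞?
Eigenvalues: λₙ = 2.676n²π²/2² - 13.112.
First three modes:
  n=1: λ₁ = 2.676π²/2² - 13.112 ≈ -6.509
  n=2: λ₂ = 10.704π²/2² - 13.112 ≈ 13.299
  n=3: λ₃ = 24.084π²/2² - 13.112 ≈ 46.313
Since 2.676π²/2² ≈ 6.603 < 13.112, λ₁ < 0.
The n=1 mode grows fastest (−λₙ is largest for n=1) → dominates.
Asymptotic: v ~ c₁ sin(πx/2) e^{6.509t} (exponential growth at rate −λ₁ ≈ 6.509).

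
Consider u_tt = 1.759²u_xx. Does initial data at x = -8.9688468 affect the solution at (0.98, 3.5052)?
No. The domain of dependence is [-5.1856468, 7.1456468], and -8.9688468 is outside this interval.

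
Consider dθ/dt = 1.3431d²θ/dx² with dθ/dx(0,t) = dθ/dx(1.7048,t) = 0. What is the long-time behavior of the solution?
As t → ∞, θ → constant (steady state). Heat is conserved (no flux at boundaries); solution approaches the spatial average.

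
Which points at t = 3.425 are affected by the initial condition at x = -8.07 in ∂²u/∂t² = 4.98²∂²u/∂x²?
Domain of influence: [-25.1265, 8.9865]. Data at x = -8.07 spreads outward at speed 4.98.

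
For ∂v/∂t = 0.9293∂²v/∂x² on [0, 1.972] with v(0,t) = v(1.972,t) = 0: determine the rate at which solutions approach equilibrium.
Eigenvalues: λₙ = 0.9293n²π²/1.972².
First three modes:
  n=1: λ₁ = 0.9293π²/1.972² ≈ 2.359
  n=2: λ₂ = 3.7172π²/1.972² ≈ 9.434 (4× faster decay)
  n=3: λ₃ = 8.3637π²/1.972² ≈ 21.227 (9× faster decay)
As t → ∞, higher modes decay exponentially faster. The n=1 mode dominates: v ~ c₁ sin(πx/1.972) e^{-λ₁t}.
Decay rate: λ₁ = 0.9293π²/1.972² ≈ 2.359.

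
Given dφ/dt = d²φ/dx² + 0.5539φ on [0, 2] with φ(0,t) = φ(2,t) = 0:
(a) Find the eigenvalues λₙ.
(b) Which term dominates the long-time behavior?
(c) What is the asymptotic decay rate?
Eigenvalues: λₙ = n²π²/2² - 0.5539.
First three modes:
  n=1: λ₁ = π²/2² - 0.5539 ≈ 1.914
  n=2: λ₂ = 4π²/2² - 0.5539 ≈ 9.316
  n=3: λ₃ = 9π²/2² - 0.5539 ≈ 21.653
Since π²/2² ≈ 2.467 > 0.5539, all λₙ > 0.
The n=1 mode decays slowest → dominates as t → ∞.
Asymptotic: φ ~ c₁ sin(πx/2) e^{-λ₁t} with decay rate λ₁ ≈ 1.914.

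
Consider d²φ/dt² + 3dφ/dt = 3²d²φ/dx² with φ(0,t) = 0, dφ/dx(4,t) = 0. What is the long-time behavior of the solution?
As t → ∞, φ → 0. Damping (γ=3) dissipates energy; oscillations decay exponentially.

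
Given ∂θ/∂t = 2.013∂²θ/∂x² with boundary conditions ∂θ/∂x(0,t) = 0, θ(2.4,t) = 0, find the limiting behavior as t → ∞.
θ → 0. Heat escapes through the Dirichlet boundary.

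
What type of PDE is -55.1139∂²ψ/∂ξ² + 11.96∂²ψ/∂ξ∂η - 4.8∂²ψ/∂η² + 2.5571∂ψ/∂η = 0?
With A = -55.1139, B = 11.96, C = -4.8, the discriminant is -915.14528. This is an elliptic PDE.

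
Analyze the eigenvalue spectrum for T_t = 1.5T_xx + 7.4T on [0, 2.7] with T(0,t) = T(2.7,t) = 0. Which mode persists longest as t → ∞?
Eigenvalues: λₙ = 1.5n²π²/2.7² - 7.4.
First three modes:
  n=1: λ₁ = 1.5π²/2.7² - 7.4 ≈ -5.369
  n=2: λ₂ = 6π²/2.7² - 7.4 ≈ 0.723
  n=3: λ₃ = 13.5π²/2.7² - 7.4 ≈ 10.877
Since 1.5π²/2.7² ≈ 2.031 < 7.4, λ₁ < 0.
The n=1 mode grows fastest (−λₙ is largest for n=1) → dominates.
Asymptotic: T ~ c₁ sin(πx/2.7) e^{5.369t} (exponential growth at rate −λ₁ ≈ 5.369).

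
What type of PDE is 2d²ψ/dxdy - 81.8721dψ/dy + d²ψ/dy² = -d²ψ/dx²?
Rewriting in standard form: d²ψ/dx² + 2d²ψ/dxdy + d²ψ/dy² - 81.8721dψ/dy = 0. With A = 1, B = 2, C = 1, the discriminant is 0. This is a parabolic PDE.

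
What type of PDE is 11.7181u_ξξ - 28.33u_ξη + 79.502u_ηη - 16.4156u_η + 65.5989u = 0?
With A = 11.7181, B = -28.33, C = 79.502, the discriminant is -2923.8606448. This is an elliptic PDE.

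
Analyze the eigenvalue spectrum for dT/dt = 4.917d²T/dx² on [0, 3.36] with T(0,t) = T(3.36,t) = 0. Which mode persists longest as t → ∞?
Eigenvalues: λₙ = 4.917n²π²/3.36².
First three modes:
  n=1: λ₁ = 4.917π²/3.36² ≈ 4.299
  n=2: λ₂ = 19.668π²/3.36² ≈ 17.194 (4× faster decay)
  n=3: λ₃ = 44.253π²/3.36² ≈ 38.687 (9× faster decay)
As t → ∞, higher modes decay exponentially faster. The n=1 mode dominates: T ~ c₁ sin(πx/3.36) e^{-λ₁t}.
Decay rate: λ₁ = 4.917π²/3.36² ≈ 4.299.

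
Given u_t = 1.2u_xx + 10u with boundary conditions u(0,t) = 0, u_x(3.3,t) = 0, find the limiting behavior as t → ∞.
u grows unboundedly. Reaction dominates diffusion (r=10 > κπ²/(4L²)≈0.27); solution grows exponentially.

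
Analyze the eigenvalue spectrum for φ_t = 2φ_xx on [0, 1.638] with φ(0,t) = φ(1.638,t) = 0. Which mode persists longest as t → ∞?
Eigenvalues: λₙ = 2n²π²/1.638².
First three modes:
  n=1: λ₁ = 2π²/1.638² ≈ 7.357
  n=2: λ₂ = 8π²/1.638² ≈ 29.428 (4× faster decay)
  n=3: λ₃ = 18π²/1.638² ≈ 66.213 (9× faster decay)
As t → ∞, higher modes decay exponentially faster. The n=1 mode dominates: φ ~ c₁ sin(πx/1.638) e^{-λ₁t}.
Decay rate: λ₁ = 2π²/1.638² ≈ 7.357.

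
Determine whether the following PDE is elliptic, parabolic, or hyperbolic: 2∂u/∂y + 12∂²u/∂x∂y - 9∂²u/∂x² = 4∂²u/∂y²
Rewriting in standard form: -9∂²u/∂x² + 12∂²u/∂x∂y - 4∂²u/∂y² + 2∂u/∂y = 0. Coefficients: A = -9, B = 12, C = -4. B² - 4AC = 0, which is zero, so the equation is parabolic.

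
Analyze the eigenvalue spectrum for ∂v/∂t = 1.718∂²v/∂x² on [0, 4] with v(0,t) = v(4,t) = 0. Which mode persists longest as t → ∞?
Eigenvalues: λₙ = 1.718n²π²/4².
First three modes:
  n=1: λ₁ = 1.718π²/4² ≈ 1.06
  n=2: λ₂ = 6.872π²/4² ≈ 4.239 (4× faster decay)
  n=3: λ₃ = 15.462π²/4² ≈ 9.538 (9× faster decay)
As t → ∞, higher modes decay exponentially faster. The n=1 mode dominates: v ~ c₁ sin(πx/4) e^{-λ₁t}.
Decay rate: λ₁ = 1.718π²/4² ≈ 1.06.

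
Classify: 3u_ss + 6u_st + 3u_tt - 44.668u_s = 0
Parabolic (discriminant = 0).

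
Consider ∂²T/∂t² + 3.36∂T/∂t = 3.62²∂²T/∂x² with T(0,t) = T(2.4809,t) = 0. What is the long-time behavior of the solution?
As t → ∞, T → 0. Damping (γ=3.36) dissipates energy; oscillations decay exponentially.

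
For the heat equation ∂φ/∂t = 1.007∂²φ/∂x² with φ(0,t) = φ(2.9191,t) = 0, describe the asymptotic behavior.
φ → 0. Heat diffuses out through both boundaries.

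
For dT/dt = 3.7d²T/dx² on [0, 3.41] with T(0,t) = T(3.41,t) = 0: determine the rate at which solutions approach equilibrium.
Eigenvalues: λₙ = 3.7n²π²/3.41².
First three modes:
  n=1: λ₁ = 3.7π²/3.41² ≈ 3.14
  n=2: λ₂ = 14.8π²/3.41² ≈ 12.562 (4× faster decay)
  n=3: λ₃ = 33.3π²/3.41² ≈ 28.264 (9× faster decay)
As t → ∞, higher modes decay exponentially faster. The n=1 mode dominates: T ~ c₁ sin(πx/3.41) e^{-λ₁t}.
Decay rate: λ₁ = 3.7π²/3.41² ≈ 3.14.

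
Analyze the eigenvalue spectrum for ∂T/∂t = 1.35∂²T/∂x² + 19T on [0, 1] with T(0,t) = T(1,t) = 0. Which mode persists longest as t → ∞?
Eigenvalues: λₙ = 1.35n²π²/1² - 19.
First three modes:
  n=1: λ₁ = 1.35π² - 19 ≈ -5.676
  n=2: λ₂ = 5.4π² - 19 ≈ 34.296
  n=3: λ₃ = 12.15π² - 19 ≈ 100.916
Since 1.35π² ≈ 13.324 < 19, λ₁ < 0.
The n=1 mode grows fastest (−λₙ is largest for n=1) → dominates.
Asymptotic: T ~ c₁ sin(πx/1) e^{5.676t} (exponential growth at rate −λ₁ ≈ 5.676).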